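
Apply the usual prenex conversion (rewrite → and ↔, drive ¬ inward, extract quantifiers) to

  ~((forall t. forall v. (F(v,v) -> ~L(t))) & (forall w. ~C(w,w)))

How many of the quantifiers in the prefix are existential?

First replace A → B with ¬A ∨ B.
  ~((forall t. forall v. (~F(v,v) | ~L(t))) & (forall w. ~C(w,w)))
Move each ¬ inward, flipping quantifiers it crosses:
  (exists t. exists v. (F(v,v) & L(t))) | (exists w. C(w,w))
Finally move all quantifiers to the prefix:
  exists t. exists v. exists w. (F(v,v) & L(t) | C(w,w))
The prefix is exists t exists v exists w: 0 universal, 3 existential.

3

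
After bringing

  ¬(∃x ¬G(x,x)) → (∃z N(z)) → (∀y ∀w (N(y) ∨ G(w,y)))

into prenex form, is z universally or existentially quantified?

First replace A → B with ¬A ∨ B.
  ¬¬(∃x ¬G(x,x)) ∨ ¬(∃z N(z)) ∨ (∀y ∀w (N(y) ∨ G(w,y)))
Push ¬ through the quantifiers and connectives to reach negation normal form:
  (∃x ¬G(x,x)) ∨ (∀z ¬N(z)) ∨ (∀y ∀w (N(y) ∨ G(w,y)))
Extract every quantifier outward, since the variables are now distinct and don't occur free across branches:
  ∃x ∀z ∀y ∀w (¬G(x,x) ∨ ¬N(z) ∨ N(y) ∨ G(w,y))
The quantifier ∃z sits under an odd number of negations (counting the antecedent side of each →), so it flips to ∀z.

universal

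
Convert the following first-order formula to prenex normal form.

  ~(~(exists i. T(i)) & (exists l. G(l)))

Move each ¬ inward, flipping quantifiers it crosses:
  (exists i. T(i)) | (forall l. ~G(l))
All bound variables are already distinct, so no renaming is needed.
Finally move all quantifiers to the prefix:
  exists i. forall l. (T(i) | ~G(l))

exists i. forall l. (T(i) | ~G(l))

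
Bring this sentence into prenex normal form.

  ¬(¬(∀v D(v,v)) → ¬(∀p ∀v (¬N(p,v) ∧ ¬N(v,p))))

∃v ∀p ∀w (¬D(v,v) ∧ ¬N(p,w) ∧ ¬N(w,p))

First replace A → B with ¬A ∨ B.
  ¬(¬¬(∀v D(v,v)) ∨ ¬(∀p ∀v (¬N(p,v) ∧ ¬N(v,p))))
Move each ¬ inward, flipping quantifiers it crosses:
  (∃v ¬D(v,v)) ∧ (∀p ∀v (¬N(p,v) ∧ ¬N(v,p)))
Rename bound variables to avoid capture: v↦w.
  (∃v ¬D(v,v)) ∧ (∀p ∀w (¬N(p,w) ∧ ¬N(w,p)))
Finally move all quantifiers to the prefix:
  ∃v ∀p ∀w (¬D(v,v) ∧ ¬N(p,w) ∧ ¬N(w,p))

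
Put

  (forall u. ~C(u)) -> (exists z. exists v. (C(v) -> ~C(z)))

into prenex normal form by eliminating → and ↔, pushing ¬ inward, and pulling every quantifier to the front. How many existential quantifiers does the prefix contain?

3

First replace A → B with ¬A ∨ B.
  ~(forall u. ~C(u)) | (exists z. exists v. (~C(v) | ~C(z)))
Move each ¬ inward, flipping quantifiers it crosses:
  (exists u. C(u)) | (exists z. exists v. (~C(v) | ~C(z)))
Pull the quantifiers to the front (each side's bound variable is not free in the other side):
  exists u. exists z. exists v. (C(u) | ~C(v) | ~C(z))
The prefix is exists u exists z exists v: 0 universal, 3 existential.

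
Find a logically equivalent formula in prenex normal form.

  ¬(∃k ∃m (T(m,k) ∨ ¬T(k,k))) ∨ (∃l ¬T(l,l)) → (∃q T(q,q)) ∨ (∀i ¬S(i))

Rewrite implications/biconditionals: A → B as ¬A ∨ B.
  ¬(¬(∃k ∃m (T(m,k) ∨ ¬T(k,k))) ∨ (∃l ¬T(l,l))) ∨ (∃q T(q,q)) ∨ (∀i ¬S(i))
Move each ¬ inward, flipping quantifiers it crosses:
  (∃k ∃m (T(m,k) ∨ ¬T(k,k))) ∧ (∀l T(l,l)) ∨ (∃q T(q,q)) ∨ (∀i ¬S(i))
Extract every quantifier outward, since the variables are now distinct and don't occur free across branches:
  ∃k ∃m ∀l ∃q ∀i ((T(m,k) ∨ ¬T(k,k)) ∧ T(l,l) ∨ T(q,q) ∨ ¬S(i))

∃k ∃m ∀l ∃q ∀i ((T(m,k) ∨ ¬T(k,k)) ∧ T(l,l) ∨ T(q,q) ∨ ¬S(i))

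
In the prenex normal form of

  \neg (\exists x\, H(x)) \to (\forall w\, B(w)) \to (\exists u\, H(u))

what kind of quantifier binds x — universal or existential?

existential

Eliminate → and ↔ using ¬ and ∨.
  \neg \neg (\exists x\, H(x)) \lor \neg (\forall w\, B(w)) \lor (\exists u\, H(u))
Push ¬ through the quantifiers and connectives to reach negation normal form:
  (\exists x\, H(x)) \lor (\exists w\, \neg B(w)) \lor (\exists u\, H(u))
All bound variables are already distinct, so no renaming is needed.
Extract every quantifier outward, since the variables are now distinct and don't occur free across branches:
  \exists x\, \exists w\, \exists u\, (H(x) \lor \neg B(w) \lor H(u))
The quantifier \exists x sits under an even number of negations (counting the antecedent side of each →), so it remains existential.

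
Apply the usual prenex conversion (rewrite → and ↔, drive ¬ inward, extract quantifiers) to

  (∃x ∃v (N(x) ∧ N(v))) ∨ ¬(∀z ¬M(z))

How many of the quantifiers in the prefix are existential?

3

Push ¬ through the quantifiers and connectives to reach negation normal form:
  (∃x ∃v (N(x) ∧ N(v))) ∨ (∃z M(z))
All bound variables are already distinct, so no renaming is needed.
Finally move all quantifiers to the prefix:
  ∃x ∃v ∃z (N(x) ∧ N(v) ∨ M(z))
The prefix is ∃x ∃v ∃z: 0 universal, 3 existential.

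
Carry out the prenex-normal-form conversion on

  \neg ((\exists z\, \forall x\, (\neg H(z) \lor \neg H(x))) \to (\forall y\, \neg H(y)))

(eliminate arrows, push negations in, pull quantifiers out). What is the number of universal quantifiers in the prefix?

First replace A → B with ¬A ∨ B.
  \neg (\neg (\exists z\, \forall x\, (\neg H(z) \lor \neg H(x))) \lor (\forall y\, \neg H(y)))
Push ¬ through the quantifiers and connectives to reach negation normal form:
  (\exists z\, \forall x\, (\neg H(z) \lor \neg H(x))) \land (\exists y\, H(y))
All bound variables are already distinct, so no renaming is needed.
Finally move all quantifiers to the prefix:
  \exists z\, \forall x\, \exists y\, ((\neg H(z) \lor \neg H(x)) \land H(y))
The prefix is \exists z \forall x \exists y: 1 universal, 2 existential.

1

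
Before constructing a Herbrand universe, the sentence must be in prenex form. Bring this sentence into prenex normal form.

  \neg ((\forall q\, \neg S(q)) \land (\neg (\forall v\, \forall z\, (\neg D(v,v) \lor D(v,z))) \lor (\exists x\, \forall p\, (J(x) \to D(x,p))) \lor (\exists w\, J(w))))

Eliminate → and ↔ using ¬ and ∨.
  \neg ((\forall q\, \neg S(q)) \land (\neg (\forall v\, \forall z\, (\neg D(v,v) \lor D(v,z))) \lor (\exists x\, \forall p\, (\neg J(x) \lor D(x,p))) \lor (\exists w\, J(w))))
Move each ¬ inward, flipping quantifiers it crosses:
  (\exists q\, S(q)) \lor (\forall v\, \forall z\, (\neg D(v,v) \lor D(v,z))) \land (\forall x\, \exists p\, (J(x) \land \neg D(x,p))) \land (\forall w\, \neg J(w))
Finally move all quantifiers to the prefix:
  \exists q\, \forall v\, \forall z\, \forall x\, \exists p\, \forall w\, (S(q) \lor (\neg D(v,v) \lor D(v,z)) \land J(x) \land \neg D(x,p) \land \neg J(w))

\exists q\, \forall v\, \forall z\, \forall x\, \exists p\, \forall w\, (S(q) \lor (\neg D(v,v) \lor D(v,z)) \land J(x) \land \neg D(x,p) \land \neg J(w))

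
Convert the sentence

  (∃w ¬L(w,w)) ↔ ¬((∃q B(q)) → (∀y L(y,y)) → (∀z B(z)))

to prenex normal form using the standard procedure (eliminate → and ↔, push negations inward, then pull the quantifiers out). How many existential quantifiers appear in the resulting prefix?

First replace A → B with ¬A ∨ B; A ↔ B as (¬A ∨ B) ∧ (¬B ∨ A).
  (¬(∃w ¬L(w,w)) ∨ ¬(¬(∃q B(q)) ∨ ¬(∀y L(y,y)) ∨ (∀z B(z)))) ∧ (¬¬(¬(∃q B(q)) ∨ ¬(∀y L(y,y)) ∨ (∀z B(z))) ∨ (∃w ¬L(w,w)))
Drive negations inward (¬∀x A ≡ ∃x ¬A, ¬∃x A ≡ ∀x ¬A, De Morgan for ∧/∨):
  ((∀w L(w,w)) ∨ (∃q B(q)) ∧ (∀y L(y,y)) ∧ (∃z ¬B(z))) ∧ ((∀q ¬B(q)) ∨ (∃y ¬L(y,y)) ∨ (∀z B(z)) ∨ (∃w ¬L(w,w)))
Standardize variables apart so no two quantifiers bind the same name: q↦u, y↦c, z↦b, w↦w1.
  ((∀w L(w,w)) ∨ (∃q B(q)) ∧ (∀y L(y,y)) ∧ (∃z ¬B(z))) ∧ ((∀u ¬B(u)) ∨ (∃c ¬L(c,c)) ∨ (∀b B(b)) ∨ (∃w1 ¬L(w1,w1)))
Pull the quantifiers to the front (each side's bound variable is not free in the other side):
  ∀w ∃q ∀y ∃z ∀u ∃c ∀b ∃w1 ((L(w,w) ∨ B(q) ∧ L(y,y) ∧ ¬B(z)) ∧ (¬B(u) ∨ ¬L(c,c) ∨ B(b) ∨ ¬L(w1,w1)))
The prefix is ∀w ∃q ∀y ∃z ∀u ∃c ∀b ∃w1: 4 universal, 4 existential.

4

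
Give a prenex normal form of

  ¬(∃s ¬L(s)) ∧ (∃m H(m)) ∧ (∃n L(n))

Move each ¬ inward, flipping quantifiers it crosses:
  (∀s L(s)) ∧ (∃m H(m)) ∧ (∃n L(n))
All bound variables are already distinct, so no renaming is needed.
Extract every quantifier outward, since the variables are now distinct and don't occur free across branches:
  ∀s ∃m ∃n (L(s) ∧ H(m) ∧ L(n))

∀s ∃m ∃n (L(s) ∧ H(m) ∧ L(n))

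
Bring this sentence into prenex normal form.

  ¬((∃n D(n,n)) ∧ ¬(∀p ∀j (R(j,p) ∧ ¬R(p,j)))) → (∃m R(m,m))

First replace A → B with ¬A ∨ B.
  ¬¬((∃n D(n,n)) ∧ ¬(∀p ∀j (R(j,p) ∧ ¬R(p,j)))) ∨ (∃m R(m,m))
Drive negations inward (¬∀x A ≡ ∃x ¬A, ¬∃x A ≡ ∀x ¬A, De Morgan for ∧/∨):
  (∃n D(n,n)) ∧ (∃p ∃j (¬R(j,p) ∨ R(p,j))) ∨ (∃m R(m,m))
Extract every quantifier outward, since the variables are now distinct and don't occur free across branches:
  ∃n ∃p ∃j ∃m (D(n,n) ∧ (¬R(j,p) ∨ R(p,j)) ∨ R(m,m))

∃n ∃p ∃j ∃m (D(n,n) ∧ (¬R(j,p) ∨ R(p,j)) ∨ R(m,m))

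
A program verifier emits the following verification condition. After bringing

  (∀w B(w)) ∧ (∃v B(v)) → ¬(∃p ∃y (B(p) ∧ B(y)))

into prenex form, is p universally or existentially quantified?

universal

Rewrite implications/biconditionals: A → B as ¬A ∨ B.
  ¬((∀w B(w)) ∧ (∃v B(v))) ∨ ¬(∃p ∃y (B(p) ∧ B(y)))
Drive negations inward (¬∀x A ≡ ∃x ¬A, ¬∃x A ≡ ∀x ¬A, De Morgan for ∧/∨):
  (∃w ¬B(w)) ∨ (∀v ¬B(v)) ∨ (∀p ∀y (¬B(p) ∨ ¬B(y)))
Pull the quantifiers to the front (each side's bound variable is not free in the other side):
  ∃w ∀v ∀p ∀y (¬B(w) ∨ ¬B(v) ∨ ¬B(p) ∨ ¬B(y))
The quantifier ∃p sits under an odd number of negations (counting the antecedent side of each →), so it flips to ∀p.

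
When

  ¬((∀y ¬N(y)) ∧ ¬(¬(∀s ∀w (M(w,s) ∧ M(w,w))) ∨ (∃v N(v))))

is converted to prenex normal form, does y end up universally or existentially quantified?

Push ¬ through the quantifiers and connectives to reach negation normal form:
  (∃y N(y)) ∨ (∃s ∃w (¬M(w,s) ∨ ¬M(w,w))) ∨ (∃v N(v))
All bound variables are already distinct, so no renaming is needed.
Finally move all quantifiers to the prefix:
  ∃y ∃s ∃w ∃v (N(y) ∨ ¬M(w,s) ∨ ¬M(w,w) ∨ N(v))
The quantifier ∀y sits under an odd number of negations, so it flips to ∃y.

existential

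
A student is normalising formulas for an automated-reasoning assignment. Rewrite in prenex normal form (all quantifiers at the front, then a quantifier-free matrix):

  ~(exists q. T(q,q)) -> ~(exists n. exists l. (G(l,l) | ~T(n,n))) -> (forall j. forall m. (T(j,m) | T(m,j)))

Rewrite implications/biconditionals: A → B as ¬A ∨ B.
  ~~(exists q. T(q,q)) | ~~(exists n. exists l. (G(l,l) | ~T(n,n))) | (forall j. forall m. (T(j,m) | T(m,j)))
Push ¬ through the quantifiers and connectives to reach negation normal form:
  (exists q. T(q,q)) | (exists n. exists l. (G(l,l) | ~T(n,n))) | (forall j. forall m. (T(j,m) | T(m,j)))
All bound variables are already distinct, so no renaming is needed.
Extract every quantifier outward, since the variables are now distinct and don't occur free across branches:
  exists q. exists n. exists l. forall j. forall m. (T(q,q) | G(l,l) | ~T(n,n) | T(j,m) | T(m,j))

exists q. exists n. exists l. forall j. forall m. (T(q,q) | G(l,l) | ~T(n,n) | T(j,m) | T(m,j))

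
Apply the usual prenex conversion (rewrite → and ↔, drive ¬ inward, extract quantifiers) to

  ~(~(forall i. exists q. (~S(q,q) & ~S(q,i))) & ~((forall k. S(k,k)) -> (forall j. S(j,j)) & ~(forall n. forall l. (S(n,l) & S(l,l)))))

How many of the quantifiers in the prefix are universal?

Rewrite implications/biconditionals: A → B as ¬A ∨ B.
  ~(~(forall i. exists q. (~S(q,q) & ~S(q,i))) & ~(~(forall k. S(k,k)) | (forall j. S(j,j)) & ~(forall n. forall l. (S(n,l) & S(l,l)))))
Drive negations inward (¬∀x A ≡ ∃x ¬A, ¬∃x A ≡ ∀x ¬A, De Morgan for ∧/∨):
  (forall i. exists q. (~S(q,q) & ~S(q,i))) | (exists k. ~S(k,k)) | (forall j. S(j,j)) & (exists n. exists l. (~S(n,l) | ~S(l,l)))
All bound variables are already distinct, so no renaming is needed.
Pull the quantifiers to the front (each side's bound variable is not free in the other side):
  forall i. exists q. exists k. forall j. exists n. exists l. (~S(q,q) & ~S(q,i) | ~S(k,k) | S(j,j) & (~S(n,l) | ~S(l,l)))
The prefix is forall i exists q exists k forall j exists n exists l: 2 universal, 4 existential.

2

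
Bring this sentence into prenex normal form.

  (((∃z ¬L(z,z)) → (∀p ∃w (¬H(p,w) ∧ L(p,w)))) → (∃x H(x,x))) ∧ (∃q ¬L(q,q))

∃z ∃p ∀w ∃x ∃q ((¬L(z,z) ∧ (H(p,w) ∨ ¬L(p,w)) ∨ H(x,x)) ∧ ¬L(q,q))

Rewrite implications/biconditionals: A → B as ¬A ∨ B.
  (¬(¬(∃z ¬L(z,z)) ∨ (∀p ∃w (¬H(p,w) ∧ L(p,w)))) ∨ (∃x H(x,x))) ∧ (∃q ¬L(q,q))
Drive negations inward (¬∀x A ≡ ∃x ¬A, ¬∃x A ≡ ∀x ¬A, De Morgan for ∧/∨):
  ((∃z ¬L(z,z)) ∧ (∃p ∀w (H(p,w) ∨ ¬L(p,w))) ∨ (∃x H(x,x))) ∧ (∃q ¬L(q,q))
Pull the quantifiers to the front (each side's bound variable is not free in the other side):
  ∃z ∃p ∀w ∃x ∃q ((¬L(z,z) ∧ (H(p,w) ∨ ¬L(p,w)) ∨ H(x,x)) ∧ ¬L(q,q))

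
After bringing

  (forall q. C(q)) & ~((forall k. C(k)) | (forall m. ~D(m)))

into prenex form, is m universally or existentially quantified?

Drive negations inward (¬∀x A ≡ ∃x ¬A, ¬∃x A ≡ ∀x ¬A, De Morgan for ∧/∨):
  (forall q. C(q)) & (exists k. ~C(k)) & (exists m. D(m))
All bound variables are already distinct, so no renaming is needed.
Pull the quantifiers to the front (each side's bound variable is not free in the other side):
  forall q. exists k. exists m. (C(q) & ~C(k) & D(m))
The quantifier forall m sits under an odd number of negations, so it flips to exists m.

existential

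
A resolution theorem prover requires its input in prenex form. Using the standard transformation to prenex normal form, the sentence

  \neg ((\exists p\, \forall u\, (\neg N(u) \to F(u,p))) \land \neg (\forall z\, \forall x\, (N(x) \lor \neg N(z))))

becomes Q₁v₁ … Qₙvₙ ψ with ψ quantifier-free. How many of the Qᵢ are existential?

Rewrite implications/biconditionals: A → B as ¬A ∨ B.
  \neg ((\exists p\, \forall u\, (\neg \neg N(u) \lor F(u,p))) \land \neg (\forall z\, \forall x\, (N(x) \lor \neg N(z))))
Move each ¬ inward, flipping quantifiers it crosses:
  (\forall p\, \exists u\, (\neg N(u) \land \neg F(u,p))) \lor (\forall z\, \forall x\, (N(x) \lor \neg N(z)))
All bound variables are already distinct, so no renaming is needed.
Finally move all quantifiers to the prefix:
  \forall p\, \exists u\, \forall z\, \forall x\, (\neg N(u) \land \neg F(u,p) \lor N(x) \lor \neg N(z))
The prefix is \forall p \exists u \forall z \forall x: 3 universal, 1 existential.

1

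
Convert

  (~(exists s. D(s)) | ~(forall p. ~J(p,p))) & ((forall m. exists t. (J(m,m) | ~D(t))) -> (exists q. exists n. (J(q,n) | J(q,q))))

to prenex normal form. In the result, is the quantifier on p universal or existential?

Rewrite implications/biconditionals: A → B as ¬A ∨ B.
  (~(exists s. D(s)) | ~(forall p. ~J(p,p))) & (~(forall m. exists t. (J(m,m) | ~D(t))) | (exists q. exists n. (J(q,n) | J(q,q))))
Drive negations inward (¬∀x A ≡ ∃x ¬A, ¬∃x A ≡ ∀x ¬A, De Morgan for ∧/∨):
  ((forall s. ~D(s)) | (exists p. J(p,p))) & ((exists m. forall t. (~J(m,m) & D(t))) | (exists q. exists n. (J(q,n) | J(q,q))))
All bound variables are already distinct, so no renaming is needed.
Finally move all quantifiers to the prefix:
  forall s. exists p. exists m. forall t. exists q. exists n. ((~D(s) | J(p,p)) & (~J(m,m) & D(t) | J(q,n) | J(q,q)))
The quantifier forall p sits under an odd number of negations (counting the antecedent side of each →), so it flips to exists p.

existential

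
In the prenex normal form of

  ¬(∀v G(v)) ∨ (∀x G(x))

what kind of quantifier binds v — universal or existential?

Drive negations inward (¬∀x A ≡ ∃x ¬A, ¬∃x A ≡ ∀x ¬A, De Morgan for ∧/∨):
  (∃v ¬G(v)) ∨ (∀x G(x))
Pull the quantifiers to the front (each side's bound variable is not free in the other side):
  ∃v ∀x (¬G(v) ∨ G(x))
The quantifier ∀v sits under an odd number of negations, so it flips to ∃v.

existential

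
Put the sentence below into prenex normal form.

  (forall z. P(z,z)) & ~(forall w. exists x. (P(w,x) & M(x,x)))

Push ¬ through the quantifiers and connectives to reach negation normal form:
  (forall z. P(z,z)) & (exists w. forall x. (~P(w,x) | ~M(x,x)))
Finally move all quantifiers to the prefix:
  forall z. exists w. forall x. (P(z,z) & (~P(w,x) | ~M(x,x)))

forall z. exists w. forall x. (P(z,z) & (~P(w,x) | ~M(x,x)))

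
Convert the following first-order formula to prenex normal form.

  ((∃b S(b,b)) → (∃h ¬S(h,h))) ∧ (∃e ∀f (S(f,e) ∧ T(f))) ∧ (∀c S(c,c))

∀b ∃h ∃e ∀f ∀c ((¬S(b,b) ∨ ¬S(h,h)) ∧ S(f,e) ∧ T(f) ∧ S(c,c))

Rewrite implications/biconditionals: A → B as ¬A ∨ B.
  (¬(∃b S(b,b)) ∨ (∃h ¬S(h,h))) ∧ (∃e ∀f (S(f,e) ∧ T(f))) ∧ (∀c S(c,c))
Push ¬ through the quantifiers and connectives to reach negation normal form:
  ((∀b ¬S(b,b)) ∨ (∃h ¬S(h,h))) ∧ (∃e ∀f (S(f,e) ∧ T(f))) ∧ (∀c S(c,c))
Extract every quantifier outward, since the variables are now distinct and don't occur free across branches:
  ∀b ∃h ∃e ∀f ∀c ((¬S(b,b) ∨ ¬S(h,h)) ∧ S(f,e) ∧ T(f) ∧ S(c,c))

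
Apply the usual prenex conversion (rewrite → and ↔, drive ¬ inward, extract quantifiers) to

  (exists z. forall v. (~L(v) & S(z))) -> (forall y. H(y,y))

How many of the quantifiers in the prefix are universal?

2

First replace A → B with ¬A ∨ B.
  ~(exists z. forall v. (~L(v) & S(z))) | (forall y. H(y,y))
Push ¬ through the quantifiers and connectives to reach negation normal form:
  (forall z. exists v. (L(v) | ~S(z))) | (forall y. H(y,y))
All bound variables are already distinct, so no renaming is needed.
Pull the quantifiers to the front (each side's bound variable is not free in the other side):
  forall z. exists v. forall y. (L(v) | ~S(z) | H(y,y))
The prefix is forall z exists v forall y: 2 universal, 1 existential.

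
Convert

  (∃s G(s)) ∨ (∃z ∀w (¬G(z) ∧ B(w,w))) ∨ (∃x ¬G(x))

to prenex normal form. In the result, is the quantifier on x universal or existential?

All bound variables are already distinct, so no renaming is needed.
Finally move all quantifiers to the prefix:
  ∃s ∃z ∀w ∃x (G(s) ∨ ¬G(z) ∧ B(w,w) ∨ ¬G(x))
The quantifier ∃x sits under an even number of negations, so it remains existential.

existential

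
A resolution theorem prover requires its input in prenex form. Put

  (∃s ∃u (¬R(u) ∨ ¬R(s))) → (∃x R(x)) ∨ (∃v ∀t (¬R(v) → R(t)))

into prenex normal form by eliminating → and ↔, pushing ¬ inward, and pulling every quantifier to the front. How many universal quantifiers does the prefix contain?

First replace A → B with ¬A ∨ B.
  ¬(∃s ∃u (¬R(u) ∨ ¬R(s))) ∨ (∃x R(x)) ∨ (∃v ∀t (¬¬R(v) ∨ R(t)))
Drive negations inward (¬∀x A ≡ ∃x ¬A, ¬∃x A ≡ ∀x ¬A, De Morgan for ∧/∨):
  (∀s ∀u (R(u) ∧ R(s))) ∨ (∃x R(x)) ∨ (∃v ∀t (R(v) ∨ R(t)))
All bound variables are already distinct, so no renaming is needed.
Finally move all quantifiers to the prefix:
  ∀s ∀u ∃x ∃v ∀t (R(u) ∧ R(s) ∨ R(x) ∨ R(v) ∨ R(t))
The prefix is ∀s ∀u ∃x ∃v ∀t: 3 universal, 2 existential.

3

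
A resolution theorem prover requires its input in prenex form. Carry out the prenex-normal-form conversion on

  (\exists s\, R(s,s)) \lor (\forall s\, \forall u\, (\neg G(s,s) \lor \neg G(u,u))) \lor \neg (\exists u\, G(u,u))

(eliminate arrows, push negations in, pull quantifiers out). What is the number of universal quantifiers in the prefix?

3

Move each ¬ inward, flipping quantifiers it crosses:
  (\exists s\, R(s,s)) \lor (\forall s\, \forall u\, (\neg G(s,s) \lor \neg G(u,u))) \lor (\forall u\, \neg G(u,u))
Rename bound variables to avoid capture: s↦w, u↦u1.
  (\exists s\, R(s,s)) \lor (\forall w\, \forall u\, (\neg G(w,w) \lor \neg G(u,u))) \lor (\forall u1\, \neg G(u1,u1))
Extract every quantifier outward, since the variables are now distinct and don't occur free across branches:
  \exists s\, \forall w\, \forall u\, \forall u1\, (R(s,s) \lor \neg G(w,w) \lor \neg G(u,u) \lor \neg G(u1,u1))
The prefix is \exists s \forall w \forall u \forall u1: 3 universal, 1 existential.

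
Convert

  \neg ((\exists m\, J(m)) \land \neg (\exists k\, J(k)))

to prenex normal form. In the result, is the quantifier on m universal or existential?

universal

Drive negations inward (¬∀x A ≡ ∃x ¬A, ¬∃x A ≡ ∀x ¬A, De Morgan for ∧/∨):
  (\forall m\, \neg J(m)) \lor (\exists k\, J(k))
All bound variables are already distinct, so no renaming is needed.
Finally move all quantifiers to the prefix:
  \forall m\, \exists k\, (\neg J(m) \lor J(k))
The quantifier \exists m sits under an odd number of negations, so it flips to \forall m.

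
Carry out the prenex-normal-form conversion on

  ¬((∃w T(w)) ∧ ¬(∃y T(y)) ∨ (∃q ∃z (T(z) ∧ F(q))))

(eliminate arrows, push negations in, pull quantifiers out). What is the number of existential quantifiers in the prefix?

Push ¬ through the quantifiers and connectives to reach negation normal form:
  ((∀w ¬T(w)) ∨ (∃y T(y))) ∧ (∀q ∀z (¬T(z) ∨ ¬F(q)))
Pull the quantifiers to the front (each side's bound variable is not free in the other side):
  ∀w ∃y ∀q ∀z ((¬T(w) ∨ T(y)) ∧ (¬T(z) ∨ ¬F(q)))
The prefix is ∀w ∃y ∀q ∀z: 3 universal, 1 existential.

1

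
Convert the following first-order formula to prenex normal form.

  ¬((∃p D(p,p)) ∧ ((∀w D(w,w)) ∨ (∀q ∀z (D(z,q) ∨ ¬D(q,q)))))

Push ¬ through the quantifiers and connectives to reach negation normal form:
  (∀p ¬D(p,p)) ∨ (∃w ¬D(w,w)) ∧ (∃q ∃z (¬D(z,q) ∧ D(q,q)))
All bound variables are already distinct, so no renaming is needed.
Extract every quantifier outward, since the variables are now distinct and don't occur free across branches:
  ∀p ∃w ∃q ∃z (¬D(p,p) ∨ ¬D(w,w) ∧ ¬D(z,q) ∧ D(q,q))

∀p ∃w ∃q ∃z (¬D(p,p) ∨ ¬D(w,w) ∧ ¬D(z,q) ∧ D(q,q))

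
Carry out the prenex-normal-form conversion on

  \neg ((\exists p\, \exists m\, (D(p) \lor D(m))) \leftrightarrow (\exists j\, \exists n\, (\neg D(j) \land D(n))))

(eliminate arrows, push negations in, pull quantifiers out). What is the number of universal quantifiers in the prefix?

4

First replace A → B with ¬A ∨ B; A ↔ B as (¬A ∨ B) ∧ (¬B ∨ A).
  \neg ((\neg (\exists p\, \exists m\, (D(p) \lor D(m))) \lor (\exists j\, \exists n\, (\neg D(j) \land D(n)))) \land (\neg (\exists j\, \exists n\, (\neg D(j) \land D(n))) \lor (\exists p\, \exists m\, (D(p) \lor D(m)))))
Move each ¬ inward, flipping quantifiers it crosses:
  (\exists p\, \exists m\, (D(p) \lor D(m))) \land (\forall j\, \forall n\, (D(j) \lor \neg D(n))) \lor (\exists j\, \exists n\, (\neg D(j) \land D(n))) \land (\forall p\, \forall m\, (\neg D(p) \land \neg D(m)))
Standardize variables apart so no two quantifiers bind the same name: j↦w1, n↦t, p↦a, m↦z.
  (\exists p\, \exists m\, (D(p) \lor D(m))) \land (\forall j\, \forall n\, (D(j) \lor \neg D(n))) \lor (\exists w1\, \exists t\, (\neg D(w1) \land D(t))) \land (\forall a\, \forall z\, (\neg D(a) \land \neg D(z)))
Pull the quantifiers to the front (each side's bound variable is not free in the other side):
  \exists p\, \exists m\, \forall j\, \forall n\, \exists w1\, \exists t\, \forall a\, \forall z\, ((D(p) \lor D(m)) \land (D(j) \lor \neg D(n)) \lor \neg D(w1) \land D(t) \land \neg D(a) \land \neg D(z))
The prefix is \exists p \exists m \forall j \forall n \exists w1 \exists t \forall a \forall z: 4 universal, 4 existential.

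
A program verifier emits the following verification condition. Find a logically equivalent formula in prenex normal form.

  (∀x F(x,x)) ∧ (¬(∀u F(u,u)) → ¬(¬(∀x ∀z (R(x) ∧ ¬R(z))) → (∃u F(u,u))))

∀x ∀u ∃q ∃z ∀t (F(x,x) ∧ (F(u,u) ∨ (¬R(q) ∨ R(z)) ∧ ¬F(t,t)))

Eliminate → and ↔ using ¬ and ∨.
  (∀x F(x,x)) ∧ (¬¬(∀u F(u,u)) ∨ ¬(¬¬(∀x ∀z (R(x) ∧ ¬R(z))) ∨ (∃u F(u,u))))
Move each ¬ inward, flipping quantifiers it crosses:
  (∀x F(x,x)) ∧ ((∀u F(u,u)) ∨ (∃x ∃z (¬R(x) ∨ R(z))) ∧ (∀u ¬F(u,u)))
Give each quantifier a distinct variable: x↦q, u↦t.
  (∀x F(x,x)) ∧ ((∀u F(u,u)) ∨ (∃q ∃z (¬R(q) ∨ R(z))) ∧ (∀t ¬F(t,t)))
Finally move all quantifiers to the prefix:
  ∀x ∀u ∃q ∃z ∀t (F(x,x) ∧ (F(u,u) ∨ (¬R(q) ∨ R(z)) ∧ ¬F(t,t)))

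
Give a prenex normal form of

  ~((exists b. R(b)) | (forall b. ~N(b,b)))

forall b. exists z1. (~R(b) & N(z1,z1))

Drive negations inward (¬∀x A ≡ ∃x ¬A, ¬∃x A ≡ ∀x ¬A, De Morgan for ∧/∨):
  (forall b. ~R(b)) & (exists b. N(b,b))
Standardize variables apart so no two quantifiers bind the same name: b↦z1.
  (forall b. ~R(b)) & (exists z1. N(z1,z1))
Extract every quantifier outward, since the variables are now distinct and don't occur free across branches:
  forall b. exists z1. (~R(b) & N(z1,z1))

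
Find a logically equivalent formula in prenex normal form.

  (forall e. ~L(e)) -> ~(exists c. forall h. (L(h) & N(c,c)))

Eliminate → and ↔ using ¬ and ∨.
  ~(forall e. ~L(e)) | ~(exists c. forall h. (L(h) & N(c,c)))
Move each ¬ inward, flipping quantifiers it crosses:
  (exists e. L(e)) | (forall c. exists h. (~L(h) | ~N(c,c)))
Extract every quantifier outward, since the variables are now distinct and don't occur free across branches:
  exists e. forall c. exists h. (L(e) | ~L(h) | ~N(c,c))

exists e. forall c. exists h. (L(e) | ~L(h) | ~N(c,c))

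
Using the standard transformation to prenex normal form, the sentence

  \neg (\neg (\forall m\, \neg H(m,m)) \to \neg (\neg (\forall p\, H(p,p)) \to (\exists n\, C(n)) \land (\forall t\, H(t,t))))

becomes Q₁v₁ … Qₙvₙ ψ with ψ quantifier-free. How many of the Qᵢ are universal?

2

Rewrite implications/biconditionals: A → B as ¬A ∨ B.
  \neg (\neg \neg (\forall m\, \neg H(m,m)) \lor \neg (\neg \neg (\forall p\, H(p,p)) \lor (\exists n\, C(n)) \land (\forall t\, H(t,t))))
Push ¬ through the quantifiers and connectives to reach negation normal form:
  (\exists m\, H(m,m)) \land ((\forall p\, H(p,p)) \lor (\exists n\, C(n)) \land (\forall t\, H(t,t)))
All bound variables are already distinct, so no renaming is needed.
Finally move all quantifiers to the prefix:
  \exists m\, \forall p\, \exists n\, \forall t\, (H(m,m) \land (H(p,p) \lor C(n) \land H(t,t)))
The prefix is \exists m \forall p \exists n \forall t: 2 universal, 2 existential.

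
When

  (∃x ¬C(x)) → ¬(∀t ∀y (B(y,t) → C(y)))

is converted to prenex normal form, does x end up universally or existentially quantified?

Rewrite implications/biconditionals: A → B as ¬A ∨ B.
  ¬(∃x ¬C(x)) ∨ ¬(∀t ∀y (¬B(y,t) ∨ C(y)))
Move each ¬ inward, flipping quantifiers it crosses:
  (∀x C(x)) ∨ (∃t ∃y (B(y,t) ∧ ¬C(y)))
All bound variables are already distinct, so no renaming is needed.
Finally move all quantifiers to the prefix:
  ∀x ∃t ∃y (C(x) ∨ B(y,t) ∧ ¬C(y))
The quantifier ∃x sits under an odd number of negations (counting the antecedent side of each →), so it flips to ∀x.

universal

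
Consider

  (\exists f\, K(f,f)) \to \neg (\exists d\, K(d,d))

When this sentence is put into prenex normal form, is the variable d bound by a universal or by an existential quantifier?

First replace A → B with ¬A ∨ B.
  \neg (\exists f\, K(f,f)) \lor \neg (\exists d\, K(d,d))
Move each ¬ inward, flipping quantifiers it crosses:
  (\forall f\, \neg K(f,f)) \lor (\forall d\, \neg K(d,d))
All bound variables are already distinct, so no renaming is needed.
Extract every quantifier outward, since the variables are now distinct and don't occur free across branches:
  \forall f\, \forall d\, (\neg K(f,f) \lor \neg K(d,d))
The quantifier \exists d sits under an odd number of negations (counting the antecedent side of each →), so it flips to \forall d.

universal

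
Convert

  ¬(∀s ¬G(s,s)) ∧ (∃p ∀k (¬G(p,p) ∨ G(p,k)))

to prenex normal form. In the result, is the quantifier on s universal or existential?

Drive negations inward (¬∀x A ≡ ∃x ¬A, ¬∃x A ≡ ∀x ¬A, De Morgan for ∧/∨):
  (∃s G(s,s)) ∧ (∃p ∀k (¬G(p,p) ∨ G(p,k)))
Extract every quantifier outward, since the variables are now distinct and don't occur free across branches:
  ∃s ∃p ∀k (G(s,s) ∧ (¬G(p,p) ∨ G(p,k)))
The quantifier ∀s sits under an odd number of negations, so it flips to ∃s.

existential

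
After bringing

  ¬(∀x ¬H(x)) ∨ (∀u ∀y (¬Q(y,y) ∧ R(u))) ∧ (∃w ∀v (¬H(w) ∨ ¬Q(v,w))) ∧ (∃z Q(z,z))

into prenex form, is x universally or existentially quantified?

existential

Move each ¬ inward, flipping quantifiers it crosses:
  (∃x H(x)) ∨ (∀u ∀y (¬Q(y,y) ∧ R(u))) ∧ (∃w ∀v (¬H(w) ∨ ¬Q(v,w))) ∧ (∃z Q(z,z))
All bound variables are already distinct, so no renaming is needed.
Finally move all quantifiers to the prefix:
  ∃x ∀u ∀y ∃w ∀v ∃z (H(x) ∨ ¬Q(y,y) ∧ R(u) ∧ (¬H(w) ∨ ¬Q(v,w)) ∧ Q(z,z))
The quantifier ∀x sits under an odd number of negations, so it flips to ∃x.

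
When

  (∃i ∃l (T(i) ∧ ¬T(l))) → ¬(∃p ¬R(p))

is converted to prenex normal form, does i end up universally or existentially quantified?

universal

Eliminate → and ↔ using ¬ and ∨.
  ¬(∃i ∃l (T(i) ∧ ¬T(l))) ∨ ¬(∃p ¬R(p))
Move each ¬ inward, flipping quantifiers it crosses:
  (∀i ∀l (¬T(i) ∨ T(l))) ∨ (∀p R(p))
All bound variables are already distinct, so no renaming is needed.
Finally move all quantifiers to the prefix:
  ∀i ∀l ∀p (¬T(i) ∨ T(l) ∨ R(p))
The quantifier ∃i sits under an odd number of negations (counting the antecedent side of each →), so it flips to ∀i.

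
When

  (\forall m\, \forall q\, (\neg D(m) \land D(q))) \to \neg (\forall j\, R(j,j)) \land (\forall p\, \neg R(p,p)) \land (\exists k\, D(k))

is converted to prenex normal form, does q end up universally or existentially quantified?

First replace A → B with ¬A ∨ B.
  \neg (\forall m\, \forall q\, (\neg D(m) \land D(q))) \lor \neg (\forall j\, R(j,j)) \land (\forall p\, \neg R(p,p)) \land (\exists k\, D(k))
Move each ¬ inward, flipping quantifiers it crosses:
  (\exists m\, \exists q\, (D(m) \lor \neg D(q))) \lor (\exists j\, \neg R(j,j)) \land (\forall p\, \neg R(p,p)) \land (\exists k\, D(k))
Extract every quantifier outward, since the variables are now distinct and don't occur free across branches:
  \exists m\, \exists q\, \exists j\, \forall p\, \exists k\, (D(m) \lor \neg D(q) \lor \neg R(j,j) \land \neg R(p,p) \land D(k))
The quantifier \forall q sits under an odd number of negations (counting the antecedent side of each →), so it flips to \exists q.

existential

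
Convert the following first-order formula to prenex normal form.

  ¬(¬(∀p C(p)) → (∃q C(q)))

∃p ∀q (¬C(p) ∧ ¬C(q))

Eliminate → and ↔ using ¬ and ∨.
  ¬(¬¬(∀p C(p)) ∨ (∃q C(q)))
Drive negations inward (¬∀x A ≡ ∃x ¬A, ¬∃x A ≡ ∀x ¬A, De Morgan for ∧/∨):
  (∃p ¬C(p)) ∧ (∀q ¬C(q))
Finally move all quantifiers to the prefix:
  ∃p ∀q (¬C(p) ∧ ¬C(q))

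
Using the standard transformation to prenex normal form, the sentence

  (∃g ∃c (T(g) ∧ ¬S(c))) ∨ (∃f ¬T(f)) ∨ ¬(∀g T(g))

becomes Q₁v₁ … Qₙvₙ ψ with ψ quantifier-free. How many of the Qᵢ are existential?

4

Drive negations inward (¬∀x A ≡ ∃x ¬A, ¬∃x A ≡ ∀x ¬A, De Morgan for ∧/∨):
  (∃g ∃c (T(g) ∧ ¬S(c))) ∨ (∃f ¬T(f)) ∨ (∃g ¬T(g))
Standardize variables apart so no two quantifiers bind the same name: g↦z.
  (∃g ∃c (T(g) ∧ ¬S(c))) ∨ (∃f ¬T(f)) ∨ (∃z ¬T(z))
Extract every quantifier outward, since the variables are now distinct and don't occur free across branches:
  ∃g ∃c ∃f ∃z (T(g) ∧ ¬S(c) ∨ ¬T(f) ∨ ¬T(z))
The prefix is ∃g ∃c ∃f ∃z: 0 universal, 4 existential.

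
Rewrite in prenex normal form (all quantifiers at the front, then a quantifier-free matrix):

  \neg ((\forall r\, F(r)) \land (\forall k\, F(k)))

\exists r\, \exists k\, (\neg F(r) \lor \neg F(k))

Drive negations inward (¬∀x A ≡ ∃x ¬A, ¬∃x A ≡ ∀x ¬A, De Morgan for ∧/∨):
  (\exists r\, \neg F(r)) \lor (\exists k\, \neg F(k))
All bound variables are already distinct, so no renaming is needed.
Pull the quantifiers to the front (each side's bound variable is not free in the other side):
  \exists r\, \exists k\, (\neg F(r) \lor \neg F(k))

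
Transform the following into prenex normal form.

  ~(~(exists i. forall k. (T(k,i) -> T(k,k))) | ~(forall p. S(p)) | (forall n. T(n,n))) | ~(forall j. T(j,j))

exists i. forall k. forall p. exists n. exists j. ((~T(k,i) | T(k,k)) & S(p) & ~T(n,n) | ~T(j,j))

Rewrite implications/biconditionals: A → B as ¬A ∨ B.
  ~(~(exists i. forall k. (~T(k,i) | T(k,k))) | ~(forall p. S(p)) | (forall n. T(n,n))) | ~(forall j. T(j,j))
Push ¬ through the quantifiers and connectives to reach negation normal form:
  (exists i. forall k. (~T(k,i) | T(k,k))) & (forall p. S(p)) & (exists n. ~T(n,n)) | (exists j. ~T(j,j))
All bound variables are already distinct, so no renaming is needed.
Extract every quantifier outward, since the variables are now distinct and don't occur free across branches:
  exists i. forall k. forall p. exists n. exists j. ((~T(k,i) | T(k,k)) & S(p) & ~T(n,n) | ~T(j,j))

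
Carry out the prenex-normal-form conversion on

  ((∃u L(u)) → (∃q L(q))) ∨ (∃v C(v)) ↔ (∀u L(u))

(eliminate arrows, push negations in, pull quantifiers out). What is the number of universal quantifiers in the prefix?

4

Rewrite implications/biconditionals: A → B as ¬A ∨ B; A ↔ B as (¬A ∨ B) ∧ (¬B ∨ A).
  (¬(¬(∃u L(u)) ∨ (∃q L(q)) ∨ (∃v C(v))) ∨ (∀u L(u))) ∧ (¬(∀u L(u)) ∨ ¬(∃u L(u)) ∨ (∃q L(q)) ∨ (∃v C(v)))
Drive negations inward (¬∀x A ≡ ∃x ¬A, ¬∃x A ≡ ∀x ¬A, De Morgan for ∧/∨):
  ((∃u L(u)) ∧ (∀q ¬L(q)) ∧ (∀v ¬C(v)) ∨ (∀u L(u))) ∧ ((∃u ¬L(u)) ∨ (∀u ¬L(u)) ∨ (∃q L(q)) ∨ (∃v C(v)))
Rename bound variables to avoid capture: u↦y, u↦y1, u↦r, q↦z1, v↦a.
  ((∃u L(u)) ∧ (∀q ¬L(q)) ∧ (∀v ¬C(v)) ∨ (∀y L(y))) ∧ ((∃y1 ¬L(y1)) ∨ (∀r ¬L(r)) ∨ (∃z1 L(z1)) ∨ (∃a C(a)))
Pull the quantifiers to the front (each side's bound variable is not free in the other side):
  ∃u ∀q ∀v ∀y ∃y1 ∀r ∃z1 ∃a ((L(u) ∧ ¬L(q) ∧ ¬C(v) ∨ L(y)) ∧ (¬L(y1) ∨ ¬L(r) ∨ L(z1) ∨ C(a)))
The prefix is ∃u ∀q ∀v ∀y ∃y1 ∀r ∃z1 ∃a: 4 universal, 4 existential.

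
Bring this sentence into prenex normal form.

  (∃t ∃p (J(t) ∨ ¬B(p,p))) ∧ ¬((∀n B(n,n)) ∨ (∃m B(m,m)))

Move each ¬ inward, flipping quantifiers it crosses:
  (∃t ∃p (J(t) ∨ ¬B(p,p))) ∧ (∃n ¬B(n,n)) ∧ (∀m ¬B(m,m))
All bound variables are already distinct, so no renaming is needed.
Finally move all quantifiers to the prefix:
  ∃t ∃p ∃n ∀m ((J(t) ∨ ¬B(p,p)) ∧ ¬B(n,n) ∧ ¬B(m,m))

∃t ∃p ∃n ∀m ((J(t) ∨ ¬B(p,p)) ∧ ¬B(n,n) ∧ ¬B(m,m))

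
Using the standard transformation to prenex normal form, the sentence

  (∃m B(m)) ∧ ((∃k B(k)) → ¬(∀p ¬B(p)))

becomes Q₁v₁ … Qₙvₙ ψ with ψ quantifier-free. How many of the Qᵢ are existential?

2

First replace A → B with ¬A ∨ B.
  (∃m B(m)) ∧ (¬(∃k B(k)) ∨ ¬(∀p ¬B(p)))
Drive negations inward (¬∀x A ≡ ∃x ¬A, ¬∃x A ≡ ∀x ¬A, De Morgan for ∧/∨):
  (∃m B(m)) ∧ ((∀k ¬B(k)) ∨ (∃p B(p)))
Extract every quantifier outward, since the variables are now distinct and don't occur free across branches:
  ∃m ∀k ∃p (B(m) ∧ (¬B(k) ∨ B(p)))
The prefix is ∃m ∀k ∃p: 1 universal, 2 existential.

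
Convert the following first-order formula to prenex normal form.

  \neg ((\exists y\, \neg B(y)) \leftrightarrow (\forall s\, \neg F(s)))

\exists y\, \exists s\, \forall t\, \forall x1\, (\neg B(y) \land F(s) \lor \neg F(t) \land B(x1))

Rewrite implications/biconditionals: A → B as ¬A ∨ B; A ↔ B as (¬A ∨ B) ∧ (¬B ∨ A).
  \neg ((\neg (\exists y\, \neg B(y)) \lor (\forall s\, \neg F(s))) \land (\neg (\forall s\, \neg F(s)) \lor (\exists y\, \neg B(y))))
Move each ¬ inward, flipping quantifiers it crosses:
  (\exists y\, \neg B(y)) \land (\exists s\, F(s)) \lor (\forall s\, \neg F(s)) \land (\forall y\, B(y))
Give each quantifier a distinct variable: s↦t, y↦x1.
  (\exists y\, \neg B(y)) \land (\exists s\, F(s)) \lor (\forall t\, \neg F(t)) \land (\forall x1\, B(x1))
Finally move all quantifiers to the prefix:
  \exists y\, \exists s\, \forall t\, \forall x1\, (\neg B(y) \land F(s) \lor \neg F(t) \land B(x1))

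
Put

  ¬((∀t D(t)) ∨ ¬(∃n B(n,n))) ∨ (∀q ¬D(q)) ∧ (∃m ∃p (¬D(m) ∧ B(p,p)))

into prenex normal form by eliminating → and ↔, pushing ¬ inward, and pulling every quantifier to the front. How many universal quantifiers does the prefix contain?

1

Move each ¬ inward, flipping quantifiers it crosses:
  (∃t ¬D(t)) ∧ (∃n B(n,n)) ∨ (∀q ¬D(q)) ∧ (∃m ∃p (¬D(m) ∧ B(p,p)))
All bound variables are already distinct, so no renaming is needed.
Pull the quantifiers to the front (each side's bound variable is not free in the other side):
  ∃t ∃n ∀q ∃m ∃p (¬D(t) ∧ B(n,n) ∨ ¬D(q) ∧ ¬D(m) ∧ B(p,p))
The prefix is ∃t ∃n ∀q ∃m ∃p: 1 universal, 4 existential.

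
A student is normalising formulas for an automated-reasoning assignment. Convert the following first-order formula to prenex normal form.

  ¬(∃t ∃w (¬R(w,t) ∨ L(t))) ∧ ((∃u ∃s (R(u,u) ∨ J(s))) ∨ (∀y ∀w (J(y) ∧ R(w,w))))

∀t ∀w ∃u ∃s ∀y ∀z1 (R(w,t) ∧ ¬L(t) ∧ (R(u,u) ∨ J(s) ∨ J(y) ∧ R(z1,z1)))

Move each ¬ inward, flipping quantifiers it crosses:
  (∀t ∀w (R(w,t) ∧ ¬L(t))) ∧ ((∃u ∃s (R(u,u) ∨ J(s))) ∨ (∀y ∀w (J(y) ∧ R(w,w))))
Give each quantifier a distinct variable: w↦z1.
  (∀t ∀w (R(w,t) ∧ ¬L(t))) ∧ ((∃u ∃s (R(u,u) ∨ J(s))) ∨ (∀y ∀z1 (J(y) ∧ R(z1,z1))))
Pull the quantifiers to the front (each side's bound variable is not free in the other side):
  ∀t ∀w ∃u ∃s ∀y ∀z1 (R(w,t) ∧ ¬L(t) ∧ (R(u,u) ∨ J(s) ∨ J(y) ∧ R(z1,z1)))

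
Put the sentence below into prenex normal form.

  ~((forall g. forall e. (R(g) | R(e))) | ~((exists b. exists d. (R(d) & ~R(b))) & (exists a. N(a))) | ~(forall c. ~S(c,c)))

Move each ¬ inward, flipping quantifiers it crosses:
  (exists g. exists e. (~R(g) & ~R(e))) & (exists b. exists d. (R(d) & ~R(b))) & (exists a. N(a)) & (forall c. ~S(c,c))
All bound variables are already distinct, so no renaming is needed.
Finally move all quantifiers to the prefix:
  exists g. exists e. exists b. exists d. exists a. forall c. (~R(g) & ~R(e) & R(d) & ~R(b) & N(a) & ~S(c,c))

exists g. exists e. exists b. exists d. exists a. forall c. (~R(g) & ~R(e) & R(d) & ~R(b) & N(a) & ~S(c,c))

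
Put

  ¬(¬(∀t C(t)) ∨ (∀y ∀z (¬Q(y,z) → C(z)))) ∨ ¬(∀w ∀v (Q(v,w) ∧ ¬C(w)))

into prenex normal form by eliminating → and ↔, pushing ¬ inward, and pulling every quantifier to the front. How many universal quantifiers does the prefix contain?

1

First replace A → B with ¬A ∨ B.
  ¬(¬(∀t C(t)) ∨ (∀y ∀z (¬¬Q(y,z) ∨ C(z)))) ∨ ¬(∀w ∀v (Q(v,w) ∧ ¬C(w)))
Push ¬ through the quantifiers and connectives to reach negation normal form:
  (∀t C(t)) ∧ (∃y ∃z (¬Q(y,z) ∧ ¬C(z))) ∨ (∃w ∃v (¬Q(v,w) ∨ C(w)))
All bound variables are already distinct, so no renaming is needed.
Finally move all quantifiers to the prefix:
  ∀t ∃y ∃z ∃w ∃v (C(t) ∧ ¬Q(y,z) ∧ ¬C(z) ∨ ¬Q(v,w) ∨ C(w))
The prefix is ∀t ∃y ∃z ∃w ∃v: 1 universal, 4 existential.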